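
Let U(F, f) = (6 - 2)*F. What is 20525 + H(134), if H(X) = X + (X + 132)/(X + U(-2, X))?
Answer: 185950/9 ≈ 20661.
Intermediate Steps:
U(F, f) = 4*F
H(X) = X + (132 + X)/(-8 + X) (H(X) = X + (X + 132)/(X + 4*(-2)) = X + (132 + X)/(X - 8) = X + (132 + X)/(-8 + X))
20525 + H(134) = 20525 + (132 + 134² - 7*134)/(-8 + 134) = 20525 + (132 + 17956 - 938)/126 = 20525 + (1/126)*17150 = 20525 + 1225/9 = 185950/9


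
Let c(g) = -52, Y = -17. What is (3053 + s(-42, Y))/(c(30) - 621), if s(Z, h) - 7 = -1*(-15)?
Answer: -3075/673 ≈ -4.5691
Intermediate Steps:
s(Z, h) = 22 (s(Z, h) = 7 - 1*(-15) = 7 + 15 = 22)
(3053 + s(-42, Y))/(c(30) - 621) = (3053 + 22)/(-52 - 621) = 3075/(-673) = 3075*(-1/673) = -3075/673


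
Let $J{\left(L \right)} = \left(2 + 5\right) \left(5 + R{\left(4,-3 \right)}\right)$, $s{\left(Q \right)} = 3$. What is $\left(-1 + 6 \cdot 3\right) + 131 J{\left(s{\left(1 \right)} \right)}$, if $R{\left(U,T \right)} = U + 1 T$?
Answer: $5519$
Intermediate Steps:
$R{\left(U,T \right)} = T + U$ ($R{\left(U,T \right)} = U + T = T + U$)
$J{\left(L \right)} = 42$ ($J{\left(L \right)} = \left(2 + 5\right) \left(5 + \left(-3 + 4\right)\right) = 7 \left(5 + 1\right) = 7 \cdot 6 = 42$)
$\left(-1 + 6 \cdot 3\right) + 131 J{\left(s{\left(1 \right)} \right)} = \left(-1 + 6 \cdot 3\right) + 131 \cdot 42 = \left(-1 + 18\right) + 5502 = 17 + 5502 = 5519$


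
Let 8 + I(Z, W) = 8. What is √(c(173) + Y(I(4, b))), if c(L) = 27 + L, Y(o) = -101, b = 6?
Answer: 3*√11 ≈ 9.9499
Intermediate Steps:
I(Z, W) = 0 (I(Z, W) = -8 + 8 = 0)
√(c(173) + Y(I(4, b))) = √((27 + 173) - 101) = √(200 - 101) = √99 = 3*√11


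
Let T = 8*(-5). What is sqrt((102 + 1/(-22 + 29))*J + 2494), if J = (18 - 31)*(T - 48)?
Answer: sqrt(5847926)/7 ≈ 345.46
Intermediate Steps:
T = -40
J = 1144 (J = (18 - 31)*(-40 - 48) = -13*(-88) = 1144)
sqrt((102 + 1/(-22 + 29))*J + 2494) = sqrt((102 + 1/(-22 + 29))*1144 + 2494) = sqrt((102 + 1/7)*1144 + 2494) = sqrt((715/7)*1144 + 2494) = sqrt(817960/7 + 2494) = sqrt(835418/7) = sqrt(5847926)/7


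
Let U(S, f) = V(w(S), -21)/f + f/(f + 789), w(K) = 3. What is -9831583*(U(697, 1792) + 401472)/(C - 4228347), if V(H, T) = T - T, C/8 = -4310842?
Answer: 10187496372140992/99923629223 ≈ 1.0195e+5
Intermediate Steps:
C = -34486736 (C = 8*(-4310842) = -34486736)
V(H, T) = 0
U(S, f) = f/(789 + f) (U(S, f) = 0/f + f/(f + 789) = 0 + f/(789 + f) = f/(789 + f))
-9831583*(U(697, 1792) + 401472)/(C - 4228347) = -9831583*(1792/(789 + 1792) + 401472)/(-34486736 - 4228347) = -9831583/((-38715083/(1792/2581 + 401472))) = -9831583/((-38715083/1036201024/2581)) = -9831583/((-38715083*2581/1036201024)) = -9831583/(-99923629223/1036201024) = -9831583*(-1036201024/99923629223) = 10187496372140992/99923629223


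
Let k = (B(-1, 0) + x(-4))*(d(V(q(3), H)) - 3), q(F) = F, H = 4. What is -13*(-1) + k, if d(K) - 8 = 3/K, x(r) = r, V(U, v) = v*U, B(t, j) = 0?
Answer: -8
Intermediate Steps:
V(U, v) = U*v
d(K) = 8 + 3/K
k = -21 (k = (0 - 4)*((8 + 3/((3*4))) - 3) = -4*((8 + 3/12) - 3) = -4*((8 + 3*(1/12)) - 3) = -4*((8 + ¼) - 3) = -4*(33/4 - 3) = -4*21/4 = -21)
-13*(-1) + k = -13*(-1) - 21 = 13 - 21 = -8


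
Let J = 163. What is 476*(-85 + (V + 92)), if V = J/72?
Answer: 79373/18 ≈ 4409.6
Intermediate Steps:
V = 163/72 ≈ 2.2639
476*(-85 + (V + 92)) = 476*(-85 + (163/72 + 92)) = 476*(-85 + 6787/72) = 476*(667/72) = 79373/18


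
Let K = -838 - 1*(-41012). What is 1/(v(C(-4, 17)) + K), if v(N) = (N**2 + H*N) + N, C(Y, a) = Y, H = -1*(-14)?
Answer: 1/40130 ≈ 2.4919e-5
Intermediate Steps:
H = 14
K = 40174 (K = -838 + 41012 = 40174)
v(N) = N**2 + 15*N (v(N) = (N**2 + 14*N) + N = N**2 + 15*N)
1/(v(C(-4, 17)) + K) = 1/(-4*(15 - 4) + 40174) = 1/(-4*11 + 40174) = 1/(-44 + 40174) = 1/40130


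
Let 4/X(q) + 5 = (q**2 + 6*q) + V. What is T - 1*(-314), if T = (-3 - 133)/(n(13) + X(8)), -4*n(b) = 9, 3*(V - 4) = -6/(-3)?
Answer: 1113878/2967 ≈ 375.42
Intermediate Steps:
V = 14/3 (V = 4 + (-6/(-3))/3 = 4 + (-6*(-1/3))/3 = 4 + (1/3)*2 = 4 + 2/3 = 14/3 ≈ 4.6667)
X(q) = 4/(-1/3 + q**2 + 6*q) (X(q) = 4/(-5 + ((q**2 + 6*q) + 14/3)) = 4/(-5 + (14/3 + q**2 + 6*q)) = 4/(-1/3 + q**2 + 6*q))
n(b) = -9/4 (n(b) = -1/4*9 = -9/4)
T = 182240/2967 (T = (-3 - 133)/(-9/4 + 12/(-1 + 3*8**2 + 18*8)) = -136/(-9/4 + 12/(-1 + 3*64 + 144)) = -136/(-9/4 + 12/(-1 + 192 + 144)) = -136/(-9/4 + 12/335) = -136/(-2967/1340) = -136*(-1340/2967) = 182240/2967 ≈ 61.422)
T - 1*(-314) = 182240/2967 - 1*(-314) = 182240/2967 + 314 = 1113878/2967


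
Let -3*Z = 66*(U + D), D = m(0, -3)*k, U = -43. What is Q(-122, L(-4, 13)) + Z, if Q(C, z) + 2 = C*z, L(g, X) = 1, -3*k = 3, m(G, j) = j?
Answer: 756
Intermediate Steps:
k = -1 (k = -1/3*3 = -1)
D = 3 (D = -3*(-1) = 3)
Q(C, z) = -2 + C*z
Z = 880 (Z = -22*(-43 + 3) = -22*(-40) = -1/3*(-2640) = 880)
Q(-122, L(-4, 13)) + Z = (-2 - 122*1) + 880 = (-2 - 122) + 880 = -124 + 880 = 756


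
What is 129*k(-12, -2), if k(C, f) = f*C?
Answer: 3096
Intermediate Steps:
k(C, f) = C*f
129*k(-12, -2) = 129*(-12*(-2)) = 129*24 = 3096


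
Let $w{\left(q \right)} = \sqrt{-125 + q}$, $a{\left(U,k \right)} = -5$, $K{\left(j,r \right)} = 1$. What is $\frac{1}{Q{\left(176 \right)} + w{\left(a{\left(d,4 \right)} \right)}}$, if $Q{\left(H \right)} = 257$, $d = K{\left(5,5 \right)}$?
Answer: $\frac{257}{66179} - \frac{i \sqrt{130}}{66179} \approx 0.0038834 - 0.00017229 i$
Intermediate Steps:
$d = 1$
$\frac{1}{Q{\left(176 \right)} + w{\left(a{\left(d,4 \right)} \right)}} = \frac{1}{257 + \sqrt{-125 - 5}} = \frac{1}{257 + \sqrt{-130}} = \frac{1}{257 + i \sqrt{130}}$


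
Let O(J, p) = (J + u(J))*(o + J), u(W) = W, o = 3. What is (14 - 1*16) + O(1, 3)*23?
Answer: 182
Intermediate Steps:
O(J, p) = 2*J*(3 + J) (O(J, p) = (J + J)*(3 + J) = (2*J)*(3 + J) = 2*J*(3 + J))
(14 - 1*16) + O(1, 3)*23 = (14 - 1*16) + (2*1*(3 + 1))*23 = (14 - 16) + (2*1*4)*23 = -2 + 8*23 = -2 + 184 = 182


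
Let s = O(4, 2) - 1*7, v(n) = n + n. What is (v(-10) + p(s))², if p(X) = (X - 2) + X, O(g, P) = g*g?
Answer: 16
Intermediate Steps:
O(g, P) = g²
v(n) = 2*n
s = 9 (s = 4² - 1*7 = 16 - 7 = 9)
p(X) = -2 + 2*X (p(X) = (-2 + X) + X = -2 + 2*X)
(v(-10) + p(s))² = (2*(-10) + (-2 + 2*9))² = (-20 + (-2 + 18))² = (-20 + 16)² = (-4)² = 16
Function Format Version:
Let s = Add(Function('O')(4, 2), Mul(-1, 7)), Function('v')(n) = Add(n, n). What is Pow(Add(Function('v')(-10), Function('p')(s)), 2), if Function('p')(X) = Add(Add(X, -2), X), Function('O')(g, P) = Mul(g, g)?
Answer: 16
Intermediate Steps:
Function('O')(g, P) = Pow(g, 2)
Function('v')(n) = Mul(2, n)
s = 9 (s = Add(Pow(4, 2), Mul(-1, 7)) = Add(16, -7) = 9)
Function('p')(X) = Add(-2, Mul(2, X)) (Function('p')(X) = Add(Add(-2, X), X) = Add(-2, Mul(2, X)))
Pow(Add(Function('v')(-10), Function('p')(s)), 2) = Pow(Add(Mul(2, -10), Add(-2, Mul(2, 9))), 2) = Pow(Add(-20, Add(-2, 18)), 2) = Pow(Add(-20, 16), 2) = Pow(-4, 2) = 16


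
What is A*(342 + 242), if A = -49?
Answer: -28616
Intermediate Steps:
A*(342 + 242) = -49*(342 + 242) = -49*584 = -28616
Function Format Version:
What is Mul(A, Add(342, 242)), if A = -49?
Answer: -28616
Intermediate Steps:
Mul(A, Add(342, 242)) = Mul(-49, Add(342, 242)) = Mul(-49, 584) = -28616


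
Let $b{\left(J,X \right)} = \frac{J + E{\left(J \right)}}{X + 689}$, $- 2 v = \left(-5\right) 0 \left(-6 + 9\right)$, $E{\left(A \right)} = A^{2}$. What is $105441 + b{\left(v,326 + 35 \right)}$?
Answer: $105441$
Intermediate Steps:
$v = 0$ ($v = - \frac{\left(-5\right) 0 \left(-6 + 9\right)}{2} = - \frac{0 \cdot 3}{2} = \left(- \frac{1}{2}\right) 0 = 0$)
$b{\left(J,X \right)} = \frac{J + J^{2}}{689 + X}$ ($b{\left(J,X \right)} = \frac{J + J^{2}}{X + 689} = \frac{J + J^{2}}{689 + X}$)
$105441 + b{\left(v,326 + 35 \right)} = 105441 + \frac{0 \left(1 + 0\right)}{689 + \left(326 + 35\right)} = 105441 + 0 \frac{1}{689 + 361} \cdot 1 = 105441 + 0 \cdot \frac{1}{1050} \cdot 1 = 105441 + 0 = 105441$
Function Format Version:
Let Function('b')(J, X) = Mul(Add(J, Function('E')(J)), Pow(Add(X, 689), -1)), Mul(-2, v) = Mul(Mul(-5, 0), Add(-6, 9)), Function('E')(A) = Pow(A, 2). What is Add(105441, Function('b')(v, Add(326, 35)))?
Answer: 105441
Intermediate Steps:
v = 0 (v = Mul(Rational(-1, 2), Mul(Mul(-5, 0), Add(-6, 9))) = Mul(Rational(-1, 2), Mul(0, 3)) = Mul(Rational(-1, 2), 0) = 0)
Function('b')(J, X) = Mul(Pow(Add(689, X), -1), Add(J, Pow(J, 2))) (Function('b')(J, X) = Mul(Add(J, Pow(J, 2)), Pow(Add(X, 689), -1)) = Mul(Add(J, Pow(J, 2)), Pow(Add(689, X), -1)) = Mul(Pow(Add(689, X), -1), Add(J, Pow(J, 2))))
Add(105441, Function('b')(v, Add(326, 35))) = Add(105441, Mul(0, Pow(Add(689, Add(326, 35)), -1), Add(1, 0))) = Add(105441, Mul(0, Pow(Add(689, 361), -1), 1)) = Add(105441, Mul(0, Pow(1050, -1), 1)) = Add(105441, Mul(0, Rational(1, 1050), 1)) = Add(105441, 0) = 105441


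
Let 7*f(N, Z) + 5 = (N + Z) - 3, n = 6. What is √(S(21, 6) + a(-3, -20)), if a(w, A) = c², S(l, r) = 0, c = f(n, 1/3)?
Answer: 5/21 ≈ 0.23810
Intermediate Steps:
f(N, Z) = -8/7 + N/7 + Z/7 (f(N, Z) = -5/7 + ((N + Z) - 3)/7 = -5/7 + (-3 + N + Z)/7 = -5/7 + (-3/7 + N/7 + Z/7) = -8/7 + N/7 + Z/7)
c = -5/21 (c = -8/7 + (⅐)*6 + (⅐)/3 = -8/7 + 6/7 + (⅐)*(⅓) = -8/7 + 6/7 + 1/21 = -5/21 ≈ -0.23810)
a(w, A) = 25/441 (a(w, A) = (-5/21)² = 25/441)
√(S(21, 6) + a(-3, -20)) = √(0 + 25/441) = √(25/441) = 5/21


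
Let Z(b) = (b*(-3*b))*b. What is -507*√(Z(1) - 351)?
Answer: -507*I*√354 ≈ -9539.2*I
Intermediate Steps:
Z(b) = -3*b³ (Z(b) = (-3*b²)*b = -3*b³)
-507*√(Z(1) - 351) = -507*√(-3*1³ - 351) = -507*√(-3*1 - 351) = -507*√(-3 - 351) = -507*I*√354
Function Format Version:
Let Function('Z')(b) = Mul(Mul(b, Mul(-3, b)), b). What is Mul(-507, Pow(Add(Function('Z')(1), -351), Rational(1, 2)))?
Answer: Mul(-507, I, Pow(354, Rational(1, 2))) ≈ Mul(-9539.2, I)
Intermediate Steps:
Function('Z')(b) = Mul(-3, Pow(b, 3)) (Function('Z')(b) = Mul(Mul(-3, Pow(b, 2)), b) = Mul(-3, Pow(b, 3)))
Mul(-507, Pow(Add(Function('Z')(1), -351), Rational(1, 2))) = Mul(-507, Pow(Add(Mul(-3, Pow(1, 3)), -351), Rational(1, 2))) = Mul(-507, Pow(Add(Mul(-3, 1), -351), Rational(1, 2))) = Mul(-507, Pow(Add(-3, -351), Rational(1, 2))) = Mul(-507, Pow(-354, Rational(1, 2))) = Mul(-507, Mul(I, Pow(354, Rational(1, 2)))) = Mul(-507, I, Pow(354, Rational(1, 2)))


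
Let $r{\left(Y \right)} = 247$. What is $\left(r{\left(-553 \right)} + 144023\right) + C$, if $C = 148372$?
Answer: $292642$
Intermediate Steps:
$\left(r{\left(-553 \right)} + 144023\right) + C = \left(247 + 144023\right) + 148372 = 144270 + 148372 = 292642$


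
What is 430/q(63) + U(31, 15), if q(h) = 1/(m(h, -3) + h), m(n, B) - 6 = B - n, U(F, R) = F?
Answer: 1321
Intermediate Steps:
m(n, B) = 6 + B - n (m(n, B) = 6 + (B - n) = 6 + B - n)
q(h) = ⅓ (q(h) = 1/((6 - 3 - h) + h) = 1/((3 - h) + h) = 1/3 = ⅓)
430/q(63) + U(31, 15) = 430/(⅓) + 31 = 430*3 + 31 = 1290 + 31 = 1321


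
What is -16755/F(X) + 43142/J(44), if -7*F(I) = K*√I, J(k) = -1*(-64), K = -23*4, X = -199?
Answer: 21571/32 + 117285*I*√199/18308 ≈ 674.09 + 90.371*I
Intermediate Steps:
K = -92
J(k) = 64
F(I) = 92*√I/7 (F(I) = -(-92)*√I/7 = 92*√I/7)
-16755/F(X) + 43142/J(44) = -16755*(-7*I*√199/18308) + 43142/64 = -16755*(-7*I*√199/18308) + 43142*(1/64) = -16755*(-7*I*√199/18308) + 21571/32 = -(-117285)*I*√199/18308 + 21571/32 = 117285*I*√199/18308 + 21571/32 = 21571/32 + 117285*I*√199/18308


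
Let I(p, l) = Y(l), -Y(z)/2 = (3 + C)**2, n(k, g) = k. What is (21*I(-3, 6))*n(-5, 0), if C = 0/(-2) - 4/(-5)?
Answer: 15162/5 ≈ 3032.4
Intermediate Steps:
C = 4/5 (C = 0*(-1/2) - 4*(-1/5) = 0 + 4/5 = 4/5 ≈ 0.80000)
Y(z) = -722/25 (Y(z) = -2*(3 + 4/5)**2 = -2*(19/5)**2 = -2*361/25 = -722/25)
I(p, l) = -722/25
(21*I(-3, 6))*n(-5, 0) = (21*(-722/25))*(-5) = -15162/25*(-5) = 15162/5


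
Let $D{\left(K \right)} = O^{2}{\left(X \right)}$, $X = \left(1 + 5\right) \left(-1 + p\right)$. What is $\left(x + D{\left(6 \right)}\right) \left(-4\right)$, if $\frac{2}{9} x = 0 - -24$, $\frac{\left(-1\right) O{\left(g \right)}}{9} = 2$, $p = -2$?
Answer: $-1728$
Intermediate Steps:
$X = -18$ ($X = \left(1 + 5\right) \left(-1 - 2\right) = 6 \left(-3\right) = -18$)
$O{\left(g \right)} = -18$ ($O{\left(g \right)} = \left(-9\right) 2 = -18$)
$x = 108$ ($x = \frac{9 \left(0 - -24\right)}{2} = \frac{9 \left(0 + 24\right)}{2} = \frac{9}{2} \cdot 24 = 108$)
$D{\left(K \right)} = 324$ ($D{\left(K \right)} = \left(-18\right)^{2} = 324$)
$\left(x + D{\left(6 \right)}\right) \left(-4\right) = \left(108 + 324\right) \left(-4\right) = 432 \left(-4\right) = -1728$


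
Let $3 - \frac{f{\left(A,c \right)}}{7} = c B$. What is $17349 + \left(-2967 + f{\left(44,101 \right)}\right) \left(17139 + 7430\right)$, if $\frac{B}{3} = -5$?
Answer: $188191320$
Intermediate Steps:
$B = -15$ ($B = 3 \left(-5\right) = -15$)
$f{\left(A,c \right)} = 21 + 105 c$ ($f{\left(A,c \right)} = 21 - 7 c \left(-15\right) = 21 - 7 \left(- 15 c\right) = 21 + 105 c$)
$17349 + \left(-2967 + f{\left(44,101 \right)}\right) \left(17139 + 7430\right) = 17349 + \left(-2967 + \left(21 + 105 \cdot 101\right)\right) \left(17139 + 7430\right) = 17349 + \left(-2967 + \left(21 + 10605\right)\right) 24569 = 17349 + \left(-2967 + 10626\right) 24569 = 17349 + 7659 \cdot 24569 = 17349 + 188173971 = 188191320$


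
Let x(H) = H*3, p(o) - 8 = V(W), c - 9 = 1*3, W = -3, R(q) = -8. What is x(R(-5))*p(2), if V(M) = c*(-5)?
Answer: 1248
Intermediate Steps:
c = 12 (c = 9 + 1*3 = 9 + 3 = 12)
V(M) = -60 (V(M) = 12*(-5) = -60)
p(o) = -52 (p(o) = 8 - 60 = -52)
x(H) = 3*H
x(R(-5))*p(2) = (3*(-8))*(-52) = -24*(-52) = 1248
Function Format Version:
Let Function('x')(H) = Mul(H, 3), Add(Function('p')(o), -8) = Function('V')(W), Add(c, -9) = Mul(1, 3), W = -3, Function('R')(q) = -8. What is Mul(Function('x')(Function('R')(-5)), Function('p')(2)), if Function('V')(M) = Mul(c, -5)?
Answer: 1248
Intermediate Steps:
c = 12 (c = Add(9, Mul(1, 3)) = Add(9, 3) = 12)
Function('V')(M) = -60 (Function('V')(M) = Mul(12, -5) = -60)
Function('p')(o) = -52 (Function('p')(o) = Add(8, -60) = -52)
Function('x')(H) = Mul(3, H)
Mul(Function('x')(Function('R')(-5)), Function('p')(2)) = Mul(Mul(3, -8), -52) = Mul(-24, -52) = 1248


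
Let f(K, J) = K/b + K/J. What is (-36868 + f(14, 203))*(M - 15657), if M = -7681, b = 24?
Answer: 149711367953/174 ≈ 8.6041e+8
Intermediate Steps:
f(K, J) = K/24 + K/J
(-36868 + f(14, 203))*(M - 15657) = (-36868 + ((1/24)*14 + 14/203))*(-7681 - 15657) = (-36868 + (7/12 + 14*(1/203)))*(-23338) = (-36868 + (7/12 + 2/29))*(-23338) = (-36868 + 227/348)*(-23338) = -12829837/348*(-23338) = 149711367953/174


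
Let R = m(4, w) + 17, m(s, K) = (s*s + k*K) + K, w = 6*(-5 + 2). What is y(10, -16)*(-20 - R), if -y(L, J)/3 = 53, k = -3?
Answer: 14151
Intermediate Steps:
y(L, J) = -159 (y(L, J) = -3*53 = -159)
w = -18 (w = 6*(-3) = -18)
m(s, K) = s² - 2*K (m(s, K) = (s*s - 3*K) + K = (s² - 3*K) + K = s² - 2*K)
R = 69 (R = (4² - 2*(-18)) + 17 = (16 + 36) + 17 = 52 + 17 = 69)
y(10, -16)*(-20 - R) = -159*(-20 - 1*69) = -159*(-20 - 69) = -159*(-89) = 14151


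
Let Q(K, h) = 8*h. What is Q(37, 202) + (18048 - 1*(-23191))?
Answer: 42855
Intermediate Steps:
Q(37, 202) + (18048 - 1*(-23191)) = 8*202 + (18048 - 1*(-23191)) = 1616 + (18048 + 23191) = 1616 + 41239 = 42855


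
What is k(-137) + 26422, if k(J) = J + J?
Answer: 26148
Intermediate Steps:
k(J) = 2*J
k(-137) + 26422 = 2*(-137) + 26422 = -274 + 26422 = 26148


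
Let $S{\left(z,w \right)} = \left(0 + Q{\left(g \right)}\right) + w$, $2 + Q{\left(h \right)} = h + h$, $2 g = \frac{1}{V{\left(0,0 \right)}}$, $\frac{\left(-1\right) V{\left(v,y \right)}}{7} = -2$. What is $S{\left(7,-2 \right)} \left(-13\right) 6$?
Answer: $\frac{2145}{7} \approx 306.43$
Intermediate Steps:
$V{\left(v,y \right)} = 14$ ($V{\left(v,y \right)} = \left(-7\right) \left(-2\right) = 14$)
$g = \frac{1}{28}$ ($g = \frac{1}{2 \cdot 14} = \frac{1}{2} \cdot \frac{1}{14} = \frac{1}{28} \approx 0.035714$)
$Q{\left(h \right)} = -2 + 2 h$ ($Q{\left(h \right)} = -2 + \left(h + h\right) = -2 + 2 h$)
$S{\left(z,w \right)} = - \frac{27}{14} + w$ ($S{\left(z,w \right)} = \left(0 + \left(-2 + 2 \cdot \frac{1}{28}\right)\right) + w = \left(0 + \left(-2 + \frac{1}{14}\right)\right) + w = \left(0 - \frac{27}{14}\right) + w = - \frac{27}{14} + w$)
$S{\left(7,-2 \right)} \left(-13\right) 6 = \left(- \frac{27}{14} - 2\right) \left(-13\right) 6 = \left(- \frac{55}{14}\right) \left(-13\right) 6 = \frac{715}{14} \cdot 6 = \frac{2145}{7}$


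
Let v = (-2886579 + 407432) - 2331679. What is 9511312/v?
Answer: -4755656/2405413 ≈ -1.9771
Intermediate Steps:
v = -4810826 (v = -2479147 - 2331679 = -4810826)
9511312/v = 9511312/(-4810826) = 9511312*(-1/4810826) = -4755656/2405413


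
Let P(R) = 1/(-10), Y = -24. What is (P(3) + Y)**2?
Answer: 58081/100 ≈ 580.81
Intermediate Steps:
P(R) = -1/10
(P(3) + Y)**2 = (-1/10 - 24)**2 = (-241/10)**2 = 58081/100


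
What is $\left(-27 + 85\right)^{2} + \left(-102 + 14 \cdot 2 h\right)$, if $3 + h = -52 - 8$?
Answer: $1498$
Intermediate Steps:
$h = -63$ ($h = -3 - 60 = -63$)
$\left(-27 + 85\right)^{2} + \left(-102 + 14 \cdot 2 h\right) = \left(-27 + 85\right)^{2} + \left(-102 + 14 \cdot 2 \left(-63\right)\right) = 58^{2} + \left(-102 + 28 \left(-63\right)\right) = 3364 - 1866 = 1498$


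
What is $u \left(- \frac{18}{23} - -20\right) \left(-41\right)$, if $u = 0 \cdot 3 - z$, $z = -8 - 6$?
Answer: $- \frac{253708}{23} \approx -11031.0$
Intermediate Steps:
$z = -14$
$u = 14$ ($u = 0 \cdot 3 - -14 = 0 + 14 = 14$)
$u \left(- \frac{18}{23} - -20\right) \left(-41\right) = 14 \left(- \frac{18}{23} - -20\right) \left(-41\right) = 14 \left(\left(-18\right) \frac{1}{23} + 20\right) \left(-41\right) = 14 \left(- \frac{18}{23} + 20\right) \left(-41\right) = 14 \cdot \frac{442}{23} \left(-41\right) = \frac{6188}{23} \left(-41\right) = - \frac{253708}{23}$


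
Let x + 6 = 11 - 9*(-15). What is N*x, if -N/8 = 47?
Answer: -52640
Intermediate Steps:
x = 140 (x = -6 + (11 - 9*(-15)) = -6 + (11 + 135) = -6 + 146 = 140)
N = -376 (N = -8*47 = -376)
N*x = -376*140 = -52640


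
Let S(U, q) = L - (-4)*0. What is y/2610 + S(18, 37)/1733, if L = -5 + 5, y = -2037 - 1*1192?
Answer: -3229/2610 ≈ -1.2372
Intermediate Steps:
y = -3229 (y = -2037 - 1192 = -3229)
L = 0
S(U, q) = 0 (S(U, q) = 0 - (-4)*0 = 0 - 4*0 = 0 + 0 = 0)
y/2610 + S(18, 37)/1733 = -3229/2610 + 0/1733 = -3229*1/2610 + 0*(1/1733) = -3229/2610 + 0 = -3229/2610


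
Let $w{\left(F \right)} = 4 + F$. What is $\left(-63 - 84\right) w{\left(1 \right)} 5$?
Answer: $-3675$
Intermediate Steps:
$\left(-63 - 84\right) w{\left(1 \right)} 5 = \left(-63 - 84\right) \left(4 + 1\right) 5 = - 147 \cdot 5 \cdot 5 = \left(-147\right) 25 = -3675$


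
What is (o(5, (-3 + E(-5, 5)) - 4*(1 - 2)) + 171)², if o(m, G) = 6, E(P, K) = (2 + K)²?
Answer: 31329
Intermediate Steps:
(o(5, (-3 + E(-5, 5)) - 4*(1 - 2)) + 171)² = (6 + 171)² = 177² = 31329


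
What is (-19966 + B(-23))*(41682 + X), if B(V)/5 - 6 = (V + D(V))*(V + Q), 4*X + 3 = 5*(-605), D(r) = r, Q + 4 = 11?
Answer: -665276800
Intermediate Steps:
Q = 7 (Q = -4 + 11 = 7)
X = -757 (X = -3/4 + (5*(-605))/4 = -3/4 + (1/4)*(-3025) = -3/4 - 3025/4 = -757)
B(V) = 30 + 10*V*(7 + V) (B(V) = 30 + 5*((V + V)*(V + 7)) = 30 + 5*((2*V)*(7 + V)) = 30 + 5*(2*V*(7 + V)) = 30 + 10*V*(7 + V))
(-19966 + B(-23))*(41682 + X) = (-19966 + (30 + 10*(-23)**2 + 70*(-23)))*(41682 - 757) = (-19966 + (30 + 10*529 - 1610))*40925 = (-19966 + (30 + 5290 - 1610))*40925 = (-19966 + 3710)*40925 = -16256*40925 = -665276800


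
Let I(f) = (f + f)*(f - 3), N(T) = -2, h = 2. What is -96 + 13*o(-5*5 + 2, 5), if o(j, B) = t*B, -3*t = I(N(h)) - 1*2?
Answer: -486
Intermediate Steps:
I(f) = 2*f*(-3 + f) (I(f) = (2*f)*(-3 + f) = 2*f*(-3 + f))
t = -6 (t = -(2*(-2)*(-3 - 2) - 1*2)/3 = -(2*(-2)*(-5) - 2)/3 = -(20 - 2)/3 = -⅓*18 = -6)
o(j, B) = -6*B
-96 + 13*o(-5*5 + 2, 5) = -96 + 13*(-6*5) = -96 + 13*(-30) = -96 - 390 = -486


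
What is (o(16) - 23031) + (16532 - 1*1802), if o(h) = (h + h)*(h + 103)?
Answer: -4493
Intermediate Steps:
o(h) = 2*h*(103 + h) (o(h) = (2*h)*(103 + h) = 2*h*(103 + h))
(o(16) - 23031) + (16532 - 1*1802) = (2*16*(103 + 16) - 23031) + (16532 - 1*1802) = (2*16*119 - 23031) + (16532 - 1802) = (3808 - 23031) + 14730 = -19223 + 14730 = -4493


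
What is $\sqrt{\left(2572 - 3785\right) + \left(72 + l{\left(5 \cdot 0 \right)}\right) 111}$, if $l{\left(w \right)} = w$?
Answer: $\sqrt{6779} \approx 82.335$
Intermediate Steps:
$\sqrt{\left(2572 - 3785\right) + \left(72 + l{\left(5 \cdot 0 \right)}\right) 111} = \sqrt{\left(2572 - 3785\right) + \left(72 + 5 \cdot 0\right) 111} = \sqrt{\left(2572 - 3785\right) + \left(72 + 0\right) 111} = \sqrt{-1213 + 72 \cdot 111} = \sqrt{-1213 + 7992} = \sqrt{6779}$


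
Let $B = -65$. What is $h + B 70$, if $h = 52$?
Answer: $-4498$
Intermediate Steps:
$h + B 70 = 52 - 4550 = -4498$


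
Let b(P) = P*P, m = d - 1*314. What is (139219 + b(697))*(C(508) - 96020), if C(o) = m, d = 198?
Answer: -60087691808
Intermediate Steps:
m = -116 (m = 198 - 1*314 = 198 - 314 = -116)
C(o) = -116
b(P) = P²
(139219 + b(697))*(C(508) - 96020) = (139219 + 697²)*(-116 - 96020) = (139219 + 485809)*(-96136) = 625028*(-96136) = -60087691808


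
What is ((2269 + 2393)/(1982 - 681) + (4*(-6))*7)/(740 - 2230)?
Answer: 106953/969245 ≈ 0.11035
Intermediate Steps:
((2269 + 2393)/(1982 - 681) + (4*(-6))*7)/(740 - 2230) = (4662/1301 - 24*7)/(-1490) = (4662*(1/1301) - 168)*(-1/1490) = (4662/1301 - 168)*(-1/1490) = -213906/1301*(-1/1490) = 106953/969245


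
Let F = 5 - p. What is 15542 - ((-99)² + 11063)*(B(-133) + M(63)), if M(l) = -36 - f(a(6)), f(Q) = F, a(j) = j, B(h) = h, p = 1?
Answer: 3625014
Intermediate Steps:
F = 4 (F = 5 - 1*1 = 5 - 1 = 4)
f(Q) = 4
M(l) = -40 (M(l) = -36 - 1*4 = -36 - 4 = -40)
15542 - ((-99)² + 11063)*(B(-133) + M(63)) = 15542 - ((-99)² + 11063)*(-133 - 40) = 15542 - (9801 + 11063)*(-173) = 15542 - 20864*(-173) = 15542 - 1*(-3609472) = 15542 + 3609472 = 3625014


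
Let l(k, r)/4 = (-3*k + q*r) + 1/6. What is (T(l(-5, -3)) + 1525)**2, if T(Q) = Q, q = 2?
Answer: 21949225/9 ≈ 2.4388e+6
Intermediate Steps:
l(k, r) = 2/3 - 12*k + 8*r (l(k, r) = 4*((-3*k + 2*r) + 1/6) = 4*(1/6 - 3*k + 2*r) = 2/3 - 12*k + 8*r)
(T(l(-5, -3)) + 1525)**2 = ((2/3 - 12*(-5) + 8*(-3)) + 1525)**2 = ((2/3 + 60 - 24) + 1525)**2 = (110/3 + 1525)**2 = (4685/3)**2 = 21949225/9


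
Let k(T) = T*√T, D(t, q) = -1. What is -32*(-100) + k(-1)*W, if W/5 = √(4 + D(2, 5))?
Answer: 3200 - 5*I*√3 ≈ 3200.0 - 8.6602*I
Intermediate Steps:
W = 5*√3 (W = 5*√(4 - 1) = 5*√3 ≈ 8.6602)
k(T) = T^(3/2)
-32*(-100) + k(-1)*W = -32*(-100) + (-1)^(3/2)*(5*√3) = 3200 + (-I)*(5*√3) = 3200 - 5*I*√3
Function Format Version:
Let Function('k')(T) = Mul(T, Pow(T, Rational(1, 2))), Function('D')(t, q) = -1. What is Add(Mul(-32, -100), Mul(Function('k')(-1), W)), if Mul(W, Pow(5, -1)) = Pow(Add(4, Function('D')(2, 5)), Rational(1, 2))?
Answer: Add(3200, Mul(-5, I, Pow(3, Rational(1, 2)))) ≈ Add(3200.0, Mul(-8.6602, I))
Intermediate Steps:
W = Mul(5, Pow(3, Rational(1, 2))) (W = Mul(5, Pow(Add(4, -1), Rational(1, 2))) = Mul(5, Pow(3, Rational(1, 2))) ≈ 8.6602)
Function('k')(T) = Pow(T, Rational(3, 2))
Add(Mul(-32, -100), Mul(Function('k')(-1), W)) = Add(Mul(-32, -100), Mul(Pow(-1, Rational(3, 2)), Mul(5, Pow(3, Rational(1, 2))))) = Add(3200, Mul(Mul(-1, I), Mul(5, Pow(3, Rational(1, 2))))) = Add(3200, Mul(-5, I, Pow(3, Rational(1, 2))))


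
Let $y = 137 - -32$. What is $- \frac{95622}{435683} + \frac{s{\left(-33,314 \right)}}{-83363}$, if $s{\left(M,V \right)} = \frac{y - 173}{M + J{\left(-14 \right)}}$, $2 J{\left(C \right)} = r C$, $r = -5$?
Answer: $- \frac{7970465420}{36319841929} \approx -0.21945$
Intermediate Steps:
$J{\left(C \right)} = - \frac{5 C}{2}$ ($J{\left(C \right)} = \frac{\left(-5\right) C}{2} = - \frac{5 C}{2}$)
$y = 169$ ($y = 137 + 32 = 169$)
$s{\left(M,V \right)} = - \frac{4}{35 + M}$ ($s{\left(M,V \right)} = \frac{169 - 173}{M - -35} = - \frac{4}{M + 35} = - \frac{4}{35 + M}$)
$- \frac{95622}{435683} + \frac{s{\left(-33,314 \right)}}{-83363} = - \frac{95622}{435683} + \frac{\left(-4\right) \frac{1}{35 - 33}}{-83363} = \left(-95622\right) \frac{1}{435683} + - \frac{4}{2} \left(- \frac{1}{83363}\right) = - \frac{95622}{435683} + \left(-4\right) \frac{1}{2} \left(- \frac{1}{83363}\right) = - \frac{95622}{435683} - - \frac{2}{83363} = - \frac{95622}{435683} + \frac{2}{83363} = - \frac{7970465420}{36319841929}$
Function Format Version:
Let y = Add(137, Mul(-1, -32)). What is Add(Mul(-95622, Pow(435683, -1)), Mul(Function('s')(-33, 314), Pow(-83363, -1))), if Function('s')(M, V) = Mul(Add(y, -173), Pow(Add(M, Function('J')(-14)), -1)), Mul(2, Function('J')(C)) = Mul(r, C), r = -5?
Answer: Rational(-7970465420, 36319841929) ≈ -0.21945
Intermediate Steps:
Function('J')(C) = Mul(Rational(-5, 2), C) (Function('J')(C) = Mul(Rational(1, 2), Mul(-5, C)) = Mul(Rational(-5, 2), C))
y = 169 (y = Add(137, 32) = 169)
Function('s')(M, V) = Mul(-4, Pow(Add(35, M), -1)) (Function('s')(M, V) = Mul(Add(169, -173), Pow(Add(M, Mul(Rational(-5, 2), -14)), -1)) = Mul(-4, Pow(Add(M, 35), -1)) = Mul(-4, Pow(Add(35, M), -1)))
Add(Mul(-95622, Pow(435683, -1)), Mul(Function('s')(-33, 314), Pow(-83363, -1))) = Add(Mul(-95622, Pow(435683, -1)), Mul(Mul(-4, Pow(Add(35, -33), -1)), Pow(-83363, -1))) = Add(Mul(-95622, Rational(1, 435683)), Mul(Mul(-4, Pow(2, -1)), Rational(-1, 83363))) = Add(Rational(-95622, 435683), Mul(Mul(-4, Rational(1, 2)), Rational(-1, 83363))) = Add(Rational(-95622, 435683), Mul(-2, Rational(-1, 83363))) = Add(Rational(-95622, 435683), Rational(2, 83363)) = Rational(-7970465420, 36319841929)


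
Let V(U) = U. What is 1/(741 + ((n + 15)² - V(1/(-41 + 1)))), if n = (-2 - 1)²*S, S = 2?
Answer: 40/73201 ≈ 0.00054644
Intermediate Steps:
n = 18 (n = (-2 - 1)²*2 = (-3)²*2 = 9*2 = 18)
1/(741 + ((n + 15)² - V(1/(-41 + 1)))) = 1/(741 + ((18 + 15)² - 1/(-41 + 1))) = 1/(741 + (33² - 1/(-40))) = 1/(741 + (1089 - 1*(-1/40))) = 1/(741 + (1089 + 1/40)) = 1/(741 + 43561/40) = 1/(73201/40) = 40/73201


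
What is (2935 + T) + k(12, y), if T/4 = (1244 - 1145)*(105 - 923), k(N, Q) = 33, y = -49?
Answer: -320960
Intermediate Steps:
T = -323928 (T = 4*((1244 - 1145)*(105 - 923)) = 4*(99*(-818)) = 4*(-80982) = -323928)
(2935 + T) + k(12, y) = (2935 - 323928) + 33 = -320993 + 33 = -320960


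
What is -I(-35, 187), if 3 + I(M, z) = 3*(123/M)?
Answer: 474/35 ≈ 13.543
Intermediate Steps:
I(M, z) = -3 + 369/M (I(M, z) = -3 + 3*(123/M) = -3 + 369/M)
-I(-35, 187) = -(-3 + 369/(-35)) = -(-3 + 369*(-1/35)) = -(-3 - 369/35) = -1*(-474/35) = 474/35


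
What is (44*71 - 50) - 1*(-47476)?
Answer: 50550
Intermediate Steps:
(44*71 - 50) - 1*(-47476) = (3124 - 50) + 47476 = 3074 + 47476 = 50550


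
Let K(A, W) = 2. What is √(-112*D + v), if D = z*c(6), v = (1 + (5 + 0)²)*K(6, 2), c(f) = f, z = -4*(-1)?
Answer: 2*I*√659 ≈ 51.342*I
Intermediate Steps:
z = 4
v = 52 (v = (1 + (5 + 0)²)*2 = (1 + 5²)*2 = (1 + 25)*2 = 26*2 = 52)
D = 24 (D = 4*6 = 24)
√(-112*D + v) = √(-112*24 + 52) = √(-2688 + 52) = √(-2636) = 2*I*√659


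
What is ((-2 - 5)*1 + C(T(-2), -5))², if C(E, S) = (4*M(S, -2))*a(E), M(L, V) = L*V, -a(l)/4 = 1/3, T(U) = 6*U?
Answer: 32761/9 ≈ 3640.1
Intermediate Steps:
a(l) = -4/3
C(E, S) = 32*S/3 (C(E, S) = (4*(S*(-2)))*(-4/3) = (4*(-2*S))*(-4/3) = -8*S*(-4/3) = 32*S/3)
((-2 - 5)*1 + C(T(-2), -5))² = ((-2 - 5)*1 + (32/3)*(-5))² = (-7*1 - 160/3)² = (-7 - 160/3)² = (-181/3)² = 32761/9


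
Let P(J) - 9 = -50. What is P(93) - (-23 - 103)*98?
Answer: 12307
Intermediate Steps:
P(J) = -41 (P(J) = 9 - 50 = -41)
P(93) - (-23 - 103)*98 = -41 - (-23 - 103)*98 = -41 - (-126)*98 = -41 - 1*(-12348) = -41 + 12348 = 12307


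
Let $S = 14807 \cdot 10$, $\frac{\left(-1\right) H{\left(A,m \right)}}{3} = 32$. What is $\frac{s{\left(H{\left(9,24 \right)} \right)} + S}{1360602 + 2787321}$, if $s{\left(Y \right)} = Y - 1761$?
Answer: $\frac{146213}{4147923} \approx 0.03525$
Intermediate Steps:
$H{\left(A,m \right)} = -96$ ($H{\left(A,m \right)} = \left(-3\right) 32 = -96$)
$s{\left(Y \right)} = -1761 + Y$ ($s{\left(Y \right)} = Y - 1761 = -1761 + Y$)
$S = 148070$
$\frac{s{\left(H{\left(9,24 \right)} \right)} + S}{1360602 + 2787321} = \frac{\left(-1761 - 96\right) + 148070}{1360602 + 2787321} = \frac{-1857 + 148070}{4147923} = 146213 \cdot \frac{1}{4147923} = \frac{146213}{4147923}$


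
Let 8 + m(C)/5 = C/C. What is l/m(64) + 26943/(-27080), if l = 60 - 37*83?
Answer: 3223795/37912 ≈ 85.034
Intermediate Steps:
m(C) = -35 (m(C) = -40 + 5*(C/C) = -40 + 5*1 = -40 + 5 = -35)
l = -3011 (l = 60 - 3071 = -3011)
l/m(64) + 26943/(-27080) = -3011/(-35) + 26943/(-27080) = -3011*(-1/35) + 26943*(-1/27080) = 3011/35 - 26943/27080 = 3223795/37912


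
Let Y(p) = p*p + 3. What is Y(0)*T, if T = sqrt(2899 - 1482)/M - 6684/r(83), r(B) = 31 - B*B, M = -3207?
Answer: 1114/381 - sqrt(1417)/1069 ≈ 2.8887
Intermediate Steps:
Y(p) = 3 + p**2 (Y(p) = p**2 + 3 = 3 + p**2)
r(B) = 31 - B**2
T = 1114/1143 - sqrt(1417)/3207 (T = sqrt(2899 - 1482)/(-3207) - 6684/(31 - 1*83**2) = sqrt(1417)*(-1/3207) - 6684/(31 - 1*6889) = -sqrt(1417)/3207 - 6684/(31 - 6889) = -sqrt(1417)/3207 - 6684/(-6858) = -sqrt(1417)/3207 - 6684*(-1/6858) = -sqrt(1417)/3207 + 1114/1143 = 1114/1143 - sqrt(1417)/3207 ≈ 0.96289)
Y(0)*T = (3 + 0**2)*(1114/1143 - sqrt(1417)/3207) = (3 + 0)*(1114/1143 - sqrt(1417)/3207) = 3*(1114/1143 - sqrt(1417)/3207) = 1114/381 - sqrt(1417)/1069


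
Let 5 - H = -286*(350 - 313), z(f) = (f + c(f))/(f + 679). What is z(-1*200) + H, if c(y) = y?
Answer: 5070773/479 ≈ 10586.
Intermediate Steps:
z(f) = 2*f/(679 + f) (z(f) = (f + f)/(f + 679) = (2*f)/(679 + f) = 2*f/(679 + f))
H = 10587 (H = 5 - (-286)*(350 - 313) = 5 - (-286)*37 = 5 - 1*(-10582) = 5 + 10582 = 10587)
z(-1*200) + H = 2*(-1*200)/(679 - 1*200) + 10587 = 2*(-200)/(679 - 200) + 10587 = 2*(-200)/479 + 10587 = 2*(-200)*(1/479) + 10587 = -400/479 + 10587 = 5070773/479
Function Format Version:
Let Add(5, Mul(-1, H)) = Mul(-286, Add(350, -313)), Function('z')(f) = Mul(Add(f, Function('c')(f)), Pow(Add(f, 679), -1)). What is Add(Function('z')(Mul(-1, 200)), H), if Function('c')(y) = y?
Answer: Rational(5070773, 479) ≈ 10586.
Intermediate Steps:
Function('z')(f) = Mul(2, f, Pow(Add(679, f), -1)) (Function('z')(f) = Mul(Add(f, f), Pow(Add(f, 679), -1)) = Mul(Mul(2, f), Pow(Add(679, f), -1)) = Mul(2, f, Pow(Add(679, f), -1)))
H = 10587 (H = Add(5, Mul(-1, Mul(-286, Add(350, -313)))) = Add(5, Mul(-1, Mul(-286, 37))) = Add(5, Mul(-1, -10582)) = Add(5, 10582) = 10587)
Add(Function('z')(Mul(-1, 200)), H) = Add(Mul(2, Mul(-1, 200), Pow(Add(679, Mul(-1, 200)), -1)), 10587) = Add(Mul(2, -200, Pow(Add(679, -200), -1)), 10587) = Add(Mul(2, -200, Pow(479, -1)), 10587) = Add(Mul(2, -200, Rational(1, 479)), 10587) = Add(Rational(-400, 479), 10587) = Rational(5070773, 479)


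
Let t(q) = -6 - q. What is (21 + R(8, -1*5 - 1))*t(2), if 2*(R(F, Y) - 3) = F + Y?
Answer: -200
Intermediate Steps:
R(F, Y) = 3 + F/2 + Y/2 (R(F, Y) = 3 + (F + Y)/2 = 3 + (F/2 + Y/2) = 3 + F/2 + Y/2)
(21 + R(8, -1*5 - 1))*t(2) = (21 + (3 + (1/2)*8 + (-1*5 - 1)/2))*(-6 - 1*2) = (21 + (3 + 4 + (-5 - 1)/2))*(-6 - 2) = (21 + (3 + 4 + (1/2)*(-6)))*(-8) = (21 + (3 + 4 - 3))*(-8) = (21 + 4)*(-8) = 25*(-8) = -200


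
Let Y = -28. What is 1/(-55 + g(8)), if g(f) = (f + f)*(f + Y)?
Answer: -1/375 ≈ -0.0026667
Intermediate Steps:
g(f) = 2*f*(-28 + f) (g(f) = (f + f)*(f - 28) = (2*f)*(-28 + f) = 2*f*(-28 + f))
1/(-55 + g(8)) = 1/(-55 + 2*8*(-28 + 8)) = 1/(-55 + 2*8*(-20)) = 1/(-55 - 320) = 1/(-375) = -1/375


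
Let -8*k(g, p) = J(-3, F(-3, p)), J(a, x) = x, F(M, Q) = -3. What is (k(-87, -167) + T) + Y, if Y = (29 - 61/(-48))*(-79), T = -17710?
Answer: -964849/48 ≈ -20101.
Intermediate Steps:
Y = -114787/48 (Y = (29 - 61*(-1/48))*(-79) = (29 + 61/48)*(-79) = (1453/48)*(-79) = -114787/48 ≈ -2391.4)
k(g, p) = 3/8 (k(g, p) = -1/8*(-3) = 3/8)
(k(-87, -167) + T) + Y = (3/8 - 17710) - 114787/48 = -141677/8 - 114787/48 = -964849/48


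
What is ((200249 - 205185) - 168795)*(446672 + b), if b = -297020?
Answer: -25999191612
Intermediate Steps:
((200249 - 205185) - 168795)*(446672 + b) = ((200249 - 205185) - 168795)*(446672 - 297020) = (-4936 - 168795)*149652 = -173731*149652 = -25999191612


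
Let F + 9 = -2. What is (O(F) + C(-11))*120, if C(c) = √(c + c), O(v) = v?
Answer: -1320 + 120*I*√22 ≈ -1320.0 + 562.85*I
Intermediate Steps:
F = -11 (F = -9 - 2 = -11)
C(c) = √2*√c (C(c) = √(2*c) = √2*√c)
(O(F) + C(-11))*120 = (-11 + √2*√(-11))*120 = (-11 + √2*(I*√11))*120 = (-11 + I*√22)*120 = -1320 + 120*I*√22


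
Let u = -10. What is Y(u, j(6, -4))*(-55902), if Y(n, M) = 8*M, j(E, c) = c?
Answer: 1788864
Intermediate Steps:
Y(u, j(6, -4))*(-55902) = (8*(-4))*(-55902) = -32*(-55902) = 1788864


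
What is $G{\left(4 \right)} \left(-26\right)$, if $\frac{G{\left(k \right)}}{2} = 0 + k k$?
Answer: $-832$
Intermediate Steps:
$G{\left(k \right)} = 2 k^{2}$ ($G{\left(k \right)} = 2 \left(0 + k k\right) = 2 \left(0 + k^{2}\right) = 2 k^{2}$)
$G{\left(4 \right)} \left(-26\right) = 2 \cdot 4^{2} \left(-26\right) = 2 \cdot 16 \left(-26\right) = 32 \left(-26\right) = -832$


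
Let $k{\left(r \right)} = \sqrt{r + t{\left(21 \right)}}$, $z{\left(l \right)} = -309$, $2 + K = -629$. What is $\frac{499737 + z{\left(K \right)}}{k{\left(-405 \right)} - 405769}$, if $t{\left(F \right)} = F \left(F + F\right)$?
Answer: $- \frac{50663100033}{41162120221} - \frac{374571 \sqrt{53}}{41162120221} \approx -1.2309$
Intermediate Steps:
$K = -631$ ($K = -2 - 629 = -631$)
$t{\left(F \right)} = 2 F^{2}$ ($t{\left(F \right)} = F 2 F = 2 F^{2}$)
$k{\left(r \right)} = \sqrt{882 + r}$ ($k{\left(r \right)} = \sqrt{r + 2 \cdot 21^{2}} = \sqrt{r + 2 \cdot 441} = \sqrt{r + 882} = \sqrt{882 + r}$)
$\frac{499737 + z{\left(K \right)}}{k{\left(-405 \right)} - 405769} = \frac{499737 - 309}{\sqrt{882 - 405} - 405769} = \frac{499428}{\sqrt{477} - 405769} = \frac{499428}{3 \sqrt{53} - 405769} = \frac{499428}{-405769 + 3 \sqrt{53}}$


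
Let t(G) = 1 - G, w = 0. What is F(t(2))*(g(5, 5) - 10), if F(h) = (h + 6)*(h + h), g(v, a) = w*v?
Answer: 100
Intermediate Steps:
g(v, a) = 0 (g(v, a) = 0*v = 0)
F(h) = 2*h*(6 + h) (F(h) = (6 + h)*(2*h) = 2*h*(6 + h))
F(t(2))*(g(5, 5) - 10) = (2*(1 - 1*2)*(6 + (1 - 1*2)))*(0 - 10) = (2*(1 - 2)*(6 + (1 - 2)))*(-10) = (2*(-1)*(6 - 1))*(-10) = (2*(-1)*5)*(-10) = -10*(-10) = 100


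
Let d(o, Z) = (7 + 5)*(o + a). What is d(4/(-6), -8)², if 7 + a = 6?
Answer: 400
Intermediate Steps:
a = -1 (a = -7 + 6 = -1)
d(o, Z) = -12 + 12*o (d(o, Z) = (7 + 5)*(o - 1) = 12*(-1 + o) = -12 + 12*o)
d(4/(-6), -8)² = (-12 + 12*(4/(-6)))² = (-12 + 12*(4*(-⅙)))² = (-12 + 12*(-⅔))² = (-12 - 8)² = (-20)² = 400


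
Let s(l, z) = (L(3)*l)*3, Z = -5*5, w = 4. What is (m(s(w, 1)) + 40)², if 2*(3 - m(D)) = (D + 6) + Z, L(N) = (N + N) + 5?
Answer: 729/4 ≈ 182.25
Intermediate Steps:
L(N) = 5 + 2*N (L(N) = 2*N + 5 = 5 + 2*N)
Z = -25
s(l, z) = 33*l (s(l, z) = ((5 + 2*3)*l)*3 = ((5 + 6)*l)*3 = (11*l)*3 = 33*l)
m(D) = 25/2 - D/2 (m(D) = 3 - ((D + 6) - 25)/2 = 3 - ((6 + D) - 25)/2 = 3 - (-19 + D)/2 = 3 + (19/2 - D/2) = 25/2 - D/2)
(m(s(w, 1)) + 40)² = ((25/2 - 33*4/2) + 40)² = ((25/2 - ½*132) + 40)² = ((25/2 - 66) + 40)² = (-107/2 + 40)² = (-27/2)² = 729/4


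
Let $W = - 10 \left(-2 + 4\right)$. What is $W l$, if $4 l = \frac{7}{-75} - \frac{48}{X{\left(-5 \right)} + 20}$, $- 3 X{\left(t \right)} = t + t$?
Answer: $\frac{1129}{105} \approx 10.752$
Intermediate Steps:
$X{\left(t \right)} = - \frac{2 t}{3}$ ($X{\left(t \right)} = - \frac{t + t}{3} = - \frac{2 t}{3}$)
$l = - \frac{1129}{2100}$ ($l = \frac{\frac{7}{-75} - \frac{48}{\left(- \frac{2}{3}\right) \left(-5\right) + 20}}{4} = \frac{7 \left(- \frac{1}{75}\right) - \frac{48}{\frac{10}{3} + 20}}{4} = \frac{- \frac{7}{75} - \frac{48}{\frac{70}{3}}}{4} = \frac{- \frac{7}{75} - \frac{72}{35}}{4} = \frac{1}{4} \left(- \frac{1129}{525}\right) = - \frac{1129}{2100} \approx -0.53762$)
$W = -20$ ($W = \left(-10\right) 2 = -20$)
$W l = \left(-20\right) \left(- \frac{1129}{2100}\right) = \frac{1129}{105}$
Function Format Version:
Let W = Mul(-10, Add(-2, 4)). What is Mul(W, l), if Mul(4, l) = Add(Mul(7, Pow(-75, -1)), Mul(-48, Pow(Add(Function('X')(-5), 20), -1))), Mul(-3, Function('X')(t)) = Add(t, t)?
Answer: Rational(1129, 105) ≈ 10.752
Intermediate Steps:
Function('X')(t) = Mul(Rational(-2, 3), t) (Function('X')(t) = Mul(Rational(-1, 3), Add(t, t)) = Mul(Rational(-1, 3), Mul(2, t)) = Mul(Rational(-2, 3), t))
l = Rational(-1129, 2100) (l = Mul(Rational(1, 4), Add(Mul(7, Pow(-75, -1)), Mul(-48, Pow(Add(Mul(Rational(-2, 3), -5), 20), -1)))) = Mul(Rational(1, 4), Add(Mul(7, Rational(-1, 75)), Mul(-48, Pow(Add(Rational(10, 3), 20), -1)))) = Mul(Rational(1, 4), Add(Rational(-7, 75), Mul(-48, Pow(Rational(70, 3), -1)))) = Mul(Rational(1, 4), Add(Rational(-7, 75), Mul(-48, Rational(3, 70)))) = Mul(Rational(1, 4), Add(Rational(-7, 75), Rational(-72, 35))) = Mul(Rational(1, 4), Rational(-1129, 525)) = Rational(-1129, 2100) ≈ -0.53762)
W = -20 (W = Mul(-10, 2) = -20)
Mul(W, l) = Mul(-20, Rational(-1129, 2100)) = Rational(1129, 105)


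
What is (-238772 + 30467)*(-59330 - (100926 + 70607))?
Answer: 48089917215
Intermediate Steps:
(-238772 + 30467)*(-59330 - (100926 + 70607)) = -208305*(-59330 - 1*171533) = -208305*(-59330 - 171533) = -208305*(-230863) = 48089917215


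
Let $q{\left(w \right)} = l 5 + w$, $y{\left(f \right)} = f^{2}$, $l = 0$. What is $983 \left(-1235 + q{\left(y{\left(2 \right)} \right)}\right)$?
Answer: $-1210073$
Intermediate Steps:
$q{\left(w \right)} = w$ ($q{\left(w \right)} = 0 \cdot 5 + w = 0 + w = w$)
$983 \left(-1235 + q{\left(y{\left(2 \right)} \right)}\right) = 983 \left(-1235 + 2^{2}\right) = 983 \left(-1235 + 4\right) = 983 \left(-1231\right) = -1210073$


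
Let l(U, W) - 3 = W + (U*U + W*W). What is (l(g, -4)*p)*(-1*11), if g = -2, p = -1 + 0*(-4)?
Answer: 209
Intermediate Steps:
p = -1 (p = -1 + 0 = -1)
l(U, W) = 3 + W + U² + W² (l(U, W) = 3 + (W + (U*U + W*W)) = 3 + (W + (U² + W²)) = 3 + (W + U² + W²) = 3 + W + U² + W²)
(l(g, -4)*p)*(-1*11) = ((3 - 4 + (-2)² + (-4)²)*(-1))*(-1*11) = ((3 - 4 + 4 + 16)*(-1))*(-11) = (19*(-1))*(-11) = -19*(-11) = 209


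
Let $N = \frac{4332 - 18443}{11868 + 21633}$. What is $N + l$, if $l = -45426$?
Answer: $- \frac{1521830537}{33501} \approx -45426.0$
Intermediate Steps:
$N = - \frac{14111}{33501} \approx -0.42121$
$N + l = - \frac{14111}{33501} - 45426 = - \frac{1521830537}{33501}$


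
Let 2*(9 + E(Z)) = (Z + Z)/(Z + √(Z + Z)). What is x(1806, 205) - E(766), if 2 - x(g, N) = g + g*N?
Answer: -142113933/382 + √383/382 ≈ -3.7203e+5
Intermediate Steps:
x(g, N) = 2 - g - N*g (x(g, N) = 2 - (g + g*N) = 2 - (g + N*g) = 2 + (-g - N*g) = 2 - g - N*g)
E(Z) = -9 + Z/(Z + √2*√Z) (E(Z) = -9 + ((Z + Z)/(Z + √(Z + Z)))/2 = -9 + ((2*Z)/(Z + √(2*Z)))/2 = -9 + ((2*Z)/(Z + √2*√Z))/2 = -9 + (2*Z/(Z + √2*√Z))/2 = -9 + Z/(Z + √2*√Z))
x(1806, 205) - E(766) = (2 - 1*1806 - 1*205*1806) - (-8*766 - 9*√2*√766)/(766 + √2*√766) = (2 - 1806 - 370230) - (-6128 - 18*√383)/(766 + 2*√383) = -372034 - (-6128 - 18*√383)/(766 + 2*√383)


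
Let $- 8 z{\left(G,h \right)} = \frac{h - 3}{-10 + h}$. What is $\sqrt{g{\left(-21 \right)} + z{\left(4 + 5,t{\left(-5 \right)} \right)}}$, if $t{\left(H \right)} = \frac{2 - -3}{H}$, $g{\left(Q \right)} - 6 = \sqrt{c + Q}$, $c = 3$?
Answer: $\frac{\sqrt{2882 + 1452 i \sqrt{2}}}{22} \approx 2.5755 + 0.82367 i$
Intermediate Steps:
$g{\left(Q \right)} = 6 + \sqrt{3 + Q}$
$t{\left(H \right)} = \frac{5}{H}$ ($t{\left(H \right)} = \frac{2 + 3}{H} = \frac{5}{H}$)
$z{\left(G,h \right)} = - \frac{-3 + h}{8 \left(-10 + h\right)}$ ($z{\left(G,h \right)} = - \frac{\left(h - 3\right) \frac{1}{-10 + h}}{8} = - \frac{\left(-3 + h\right) \frac{1}{-10 + h}}{8} = - \frac{\frac{1}{-10 + h} \left(-3 + h\right)}{8} = - \frac{-3 + h}{8 \left(-10 + h\right)}$)
$\sqrt{g{\left(-21 \right)} + z{\left(4 + 5,t{\left(-5 \right)} \right)}} = \sqrt{\left(6 + \sqrt{3 - 21}\right) + \frac{3 - \frac{5}{-5}}{8 \left(-10 + \frac{5}{-5}\right)}} = \sqrt{\left(6 + \sqrt{-18}\right) + \frac{3 - 5 \left(- \frac{1}{5}\right)}{8 \left(-10 + 5 \left(- \frac{1}{5}\right)\right)}} = \sqrt{\left(6 + 3 i \sqrt{2}\right) + \frac{3 - -1}{8 \left(-10 - 1\right)}} = \sqrt{\left(6 + 3 i \sqrt{2}\right) + \frac{3 + 1}{8 \left(-11\right)}} = \sqrt{\left(6 + 3 i \sqrt{2}\right) + \frac{1}{8} \left(- \frac{1}{11}\right) 4} = \sqrt{\left(6 + 3 i \sqrt{2}\right) - \frac{1}{22}} = \sqrt{\frac{131}{22} + 3 i \sqrt{2}}$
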